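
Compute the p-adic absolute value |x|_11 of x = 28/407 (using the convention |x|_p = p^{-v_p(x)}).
|28/407|_11 = 11

Step 1 — compute v_11(x) by factoring powers of 11 out of the numerator and denominator: v_11(28/407) = -1. Step 2 — apply |x|_p = p^{-v_p(x)} = 11^{1} = 11.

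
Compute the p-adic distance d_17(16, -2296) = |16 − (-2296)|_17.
d_17(16, -2296) = 1/289

Step 1 — x − y = 16 − (-2296) = 2312. Step 2 — v_17(2312) = 2 (factor: 2312 = (17^2 · 8); the sign does not affect v_p). Step 3 — |x − y|_17 = 17^{-2} = 1/289.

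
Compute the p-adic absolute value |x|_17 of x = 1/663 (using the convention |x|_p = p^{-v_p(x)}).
|1/663|_17 = 17

Step 1 — compute v_17(x) by factoring powers of 17 out of the numerator and denominator: v_17(1/663) = -1. Step 2 — apply |x|_p = p^{-v_p(x)} = 17^{1} = 17.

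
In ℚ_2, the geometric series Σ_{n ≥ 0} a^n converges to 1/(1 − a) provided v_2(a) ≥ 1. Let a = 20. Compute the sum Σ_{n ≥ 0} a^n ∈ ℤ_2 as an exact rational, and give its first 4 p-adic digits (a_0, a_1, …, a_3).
Σ a^n = 1/(1 − a) = -1/19;  first 4 digits = (1, 0, 1, 0)

v_2(a) = 2 ≥ 1, so the series converges in ℤ_2 to 1/(1 − a) = 1/(1 − 20) = -1/19. Expand this rational in ℤ_2: compute digits iteratively via d_i = x_i mod 2, x_{i+1} = (x_i − d_i)/2. The first 4 digits are (1, 0, 1, 0).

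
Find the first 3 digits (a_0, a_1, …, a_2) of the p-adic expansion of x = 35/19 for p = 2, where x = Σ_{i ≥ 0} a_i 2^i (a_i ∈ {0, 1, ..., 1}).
(a_0, …, a_2) = (1, 0, 0)

v_2(35/19) = 0 (numerator and denominator both coprime to 2), so x ∈ ℤ_2^×. Compute digits iteratively via a_i = x_i mod 2, x_{i+1} = (x_i − a_i)/2, with x_0 = x:
  x_0 = 35/19;  a_0 = 1;  x_1 = (x_0 − 1)/2 = 8/19
  x_1 = 8/19;  a_1 = 0;  x_2 = (x_1 − 0)/2 = 4/19
  x_2 = 4/19;  a_2 = 0;  x_3 = (x_2 − 0)/2 = 2/19
Digits: (1, 0, 0).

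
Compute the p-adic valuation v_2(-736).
v_2(-736) = 5

v_2(n) is the largest exponent k such that 2^k divides n. Factor out: -736 = -2^5 · 23. (Sign doesn't affect v_p.) So v_2(-736) = 5.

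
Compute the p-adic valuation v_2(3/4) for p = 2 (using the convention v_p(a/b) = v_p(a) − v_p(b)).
v_2(3/4) = -2

Factor powers of 2 from the numerator and denominator of the reduced fraction: 3 = 2^0 · 3 and 4 = 2^2 · 1. Apply v_p(a/b) = v_p(a) − v_p(b): v_2(3/4) = 0 − 2 = -2.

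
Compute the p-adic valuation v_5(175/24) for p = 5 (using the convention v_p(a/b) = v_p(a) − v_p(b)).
v_5(175/24) = 2

Factor powers of 5 from the numerator and denominator of the reduced fraction: 175 = 5^2 · 7 and 24 = 5^0 · 24. Apply v_p(a/b) = v_p(a) − v_p(b): v_5(175/24) = 2 − 0 = 2.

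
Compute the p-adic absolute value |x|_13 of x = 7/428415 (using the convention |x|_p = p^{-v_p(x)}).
|7/428415|_13 = 28561

Step 1 — compute v_13(x) by factoring powers of 13 out of the numerator and denominator: v_13(7/428415) = -4. Step 2 — apply |x|_p = p^{-v_p(x)} = 13^{4} = 28561.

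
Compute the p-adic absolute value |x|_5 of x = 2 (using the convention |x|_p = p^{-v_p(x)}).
|2|_5 = 1

Step 1 — compute v_5(x) by factoring powers of 5 out of the numerator and denominator: v_5(2) = 0. Step 2 — apply |x|_p = p^{-v_p(x)} = 5^{0} = 1.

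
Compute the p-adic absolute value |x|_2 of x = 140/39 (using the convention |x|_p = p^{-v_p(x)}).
|140/39|_2 = 1/4

Step 1 — compute v_2(x) by factoring powers of 2 out of the numerator and denominator: v_2(140/39) = 2. Step 2 — apply |x|_p = p^{-v_p(x)} = 2^{-2} = 1/4.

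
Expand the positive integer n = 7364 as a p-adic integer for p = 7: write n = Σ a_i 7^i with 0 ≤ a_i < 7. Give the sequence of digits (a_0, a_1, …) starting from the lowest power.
(a_0, a_1, …) = (0, 2, 3, 0, 3)

Repeated division by 7 gives the digits low-to-high: 7364 = 2·7^1 + 3·7^2 + 3·7^4. Digit sequence: (0, 2, 3, 0, 3).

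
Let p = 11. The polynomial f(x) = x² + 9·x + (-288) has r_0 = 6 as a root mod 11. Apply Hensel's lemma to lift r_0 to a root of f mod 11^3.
r_2 = 50 (mod 1331)

Hensel: r_{i+1} = r_i − f(r_i)·(f′(r_i))^{-1} mod 11^{i+2}, f′(x) = 2x + 9. Iterate:
  r_0 = 6 (mod 11)
  r_1 = 50 (mod 121)
  r_2 = 50 (mod 1331)
Final: r = 50 satisfies f(r) ≡ 0 mod 11^3.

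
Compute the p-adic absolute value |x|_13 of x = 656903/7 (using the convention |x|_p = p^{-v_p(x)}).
|656903/7|_13 = 1/28561

Step 1 — compute v_13(x) by factoring powers of 13 out of the numerator and denominator: v_13(656903/7) = 4. Step 2 — apply |x|_p = p^{-v_p(x)} = 13^{-4} = 1/28561.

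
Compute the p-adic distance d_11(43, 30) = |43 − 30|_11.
d_11(43, 30) = 1

Step 1 — x − y = 43 − 30 = 13. Step 2 — v_11(13) = 0 (factor: 13 = (11^0 · 13); the sign does not affect v_p). Step 3 — |x − y|_11 = 11^{0} = 1.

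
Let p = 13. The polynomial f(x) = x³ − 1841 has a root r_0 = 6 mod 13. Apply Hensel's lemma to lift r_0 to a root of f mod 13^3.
r_2 = 539 (mod 2197)

Hensel: r_{i+1} = r_i − f(r_i)/f′(r_i) mod 13^{i+2}, where f′(x) = 3x². Iterate:
  r_0 = 6 (mod 13)
  r_1 = 32 (mod 169)
  r_2 = 539 (mod 2197)
Final: r = 539 with f(r) ≡ 0 mod 13^3.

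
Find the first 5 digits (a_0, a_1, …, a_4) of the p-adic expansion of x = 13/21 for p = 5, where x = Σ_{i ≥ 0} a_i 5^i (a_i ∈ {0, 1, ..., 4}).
(a_0, …, a_4) = (3, 0, 3, 2, 4)

v_5(13/21) = 0 (numerator and denominator both coprime to 5), so x ∈ ℤ_5^×. Compute digits iteratively via a_i = x_i mod 5, x_{i+1} = (x_i − a_i)/5, with x_0 = x:
  x_0 = 13/21;  a_0 = 3;  x_1 = (x_0 − 3)/5 = -10/21
  x_1 = -10/21;  a_1 = 0;  x_2 = (x_1 − 0)/5 = -2/21
  x_2 = -2/21;  a_2 = 3;  x_3 = (x_2 − 3)/5 = -13/21
  x_3 = -13/21;  a_3 = 2;  x_4 = (x_3 − 2)/5 = -11/21
  x_4 = -11/21;  a_4 = 4;  x_5 = (x_4 − 4)/5 = -19/21
Digits: (3, 0, 3, 2, 4).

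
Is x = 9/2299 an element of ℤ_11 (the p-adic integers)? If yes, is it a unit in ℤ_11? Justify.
x ∉ ℤ_11 (v_11(x) = -2 < 0)

ℤ_11 = {x ∈ ℚ_11 : v_11(x) ≥ 0} and ℤ_11^× = {x ∈ ℤ_11 : v_11(x) = 0}. Here v_11(9/2299) = v_11(num) − v_11(den) = -2; compare against these criteria.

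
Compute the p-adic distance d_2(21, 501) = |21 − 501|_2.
d_2(21, 501) = 1/32

Step 1 — x − y = 21 − 501 = -480. Step 2 — v_2(-480) = 5 (factor: -480 = −(2^5 · 15); the sign does not affect v_p). Step 3 — |x − y|_2 = 2^{-5} = 1/32.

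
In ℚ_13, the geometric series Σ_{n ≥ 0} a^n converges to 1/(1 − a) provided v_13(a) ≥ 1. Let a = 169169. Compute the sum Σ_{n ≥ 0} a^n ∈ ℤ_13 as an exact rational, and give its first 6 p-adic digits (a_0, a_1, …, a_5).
Σ a^n = 1/(1 − a) = -1/169168;  first 6 digits = (1, 0, 0, 12, 5, 0)

v_13(a) = 3 ≥ 1, so the series converges in ℤ_13 to 1/(1 − a) = 1/(1 − 169169) = -1/169168. Expand this rational in ℤ_13: compute digits iteratively via d_i = x_i mod 13, x_{i+1} = (x_i − d_i)/13. The first 6 digits are (1, 0, 0, 12, 5, 0).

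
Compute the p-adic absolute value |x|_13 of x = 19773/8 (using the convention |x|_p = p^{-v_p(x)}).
|19773/8|_13 = 1/2197

Step 1 — compute v_13(x) by factoring powers of 13 out of the numerator and denominator: v_13(19773/8) = 3. Step 2 — apply |x|_p = p^{-v_p(x)} = 13^{-3} = 1/2197.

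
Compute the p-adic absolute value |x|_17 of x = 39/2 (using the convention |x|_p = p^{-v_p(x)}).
|39/2|_17 = 1

Step 1 — compute v_17(x) by factoring powers of 17 out of the numerator and denominator: v_17(39/2) = 0. Step 2 — apply |x|_p = p^{-v_p(x)} = 17^{0} = 1.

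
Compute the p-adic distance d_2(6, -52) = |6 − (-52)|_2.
d_2(6, -52) = 1/2

Step 1 — x − y = 6 − (-52) = 58. Step 2 — v_2(58) = 1 (factor: 58 = (2^1 · 29); the sign does not affect v_p). Step 3 — |x − y|_2 = 2^{-1} = 1/2.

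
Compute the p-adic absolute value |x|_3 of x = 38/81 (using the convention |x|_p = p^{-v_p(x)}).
|38/81|_3 = 81

Step 1 — compute v_3(x) by factoring powers of 3 out of the numerator and denominator: v_3(38/81) = -4. Step 2 — apply |x|_p = p^{-v_p(x)} = 3^{4} = 81.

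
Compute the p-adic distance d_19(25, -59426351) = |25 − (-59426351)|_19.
d_19(25, -59426351) = 1/2476099

Step 1 — x − y = 25 − (-59426351) = 59426376. Step 2 — v_19(59426376) = 5 (factor: 59426376 = (19^5 · 24); the sign does not affect v_p). Step 3 — |x − y|_19 = 19^{-5} = 1/2476099.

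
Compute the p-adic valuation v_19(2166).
v_19(2166) = 2

v_19(n) is the largest exponent k such that 19^k divides n. Factor out: 2166 = 19^2 · 6. (Sign doesn't affect v_p.) So v_19(2166) = 2.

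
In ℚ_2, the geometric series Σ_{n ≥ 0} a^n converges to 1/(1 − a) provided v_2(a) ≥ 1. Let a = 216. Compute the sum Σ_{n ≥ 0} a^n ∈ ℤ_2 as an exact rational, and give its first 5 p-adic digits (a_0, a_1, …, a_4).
Σ a^n = 1/(1 − a) = -1/215;  first 5 digits = (1, 0, 0, 1, 1)

v_2(a) = 3 ≥ 1, so the series converges in ℤ_2 to 1/(1 − a) = 1/(1 − 216) = -1/215. Expand this rational in ℤ_2: compute digits iteratively via d_i = x_i mod 2, x_{i+1} = (x_i − d_i)/2. The first 5 digits are (1, 0, 0, 1, 1).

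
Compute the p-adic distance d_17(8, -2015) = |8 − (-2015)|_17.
d_17(8, -2015) = 1/289

Step 1 — x − y = 8 − (-2015) = 2023. Step 2 — v_17(2023) = 2 (factor: 2023 = (17^2 · 7); the sign does not affect v_p). Step 3 — |x − y|_17 = 17^{-2} = 1/289.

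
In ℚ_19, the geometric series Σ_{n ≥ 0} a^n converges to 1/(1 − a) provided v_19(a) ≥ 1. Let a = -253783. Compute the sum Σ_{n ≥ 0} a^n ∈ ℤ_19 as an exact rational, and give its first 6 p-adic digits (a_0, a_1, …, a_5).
Σ a^n = 1/(1 − a) = 1/253784;  first 6 digits = (1, 0, 0, 1, 17, 18)

v_19(a) = 3 ≥ 1, so the series converges in ℤ_19 to 1/(1 − a) = 1/(1 − (-253783)) = 1/253784. Expand this rational in ℤ_19: compute digits iteratively via d_i = x_i mod 19, x_{i+1} = (x_i − d_i)/19. The first 6 digits are (1, 0, 0, 1, 17, 18).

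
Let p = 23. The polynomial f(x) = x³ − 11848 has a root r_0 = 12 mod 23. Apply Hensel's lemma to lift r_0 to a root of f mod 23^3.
r_2 = 8568 (mod 12167)

Hensel: r_{i+1} = r_i − f(r_i)/f′(r_i) mod 23^{i+2}, where f′(x) = 3x². Iterate:
  r_0 = 12 (mod 23)
  r_1 = 104 (mod 529)
  r_2 = 8568 (mod 12167)
Final: r = 8568 with f(r) ≡ 0 mod 23^3.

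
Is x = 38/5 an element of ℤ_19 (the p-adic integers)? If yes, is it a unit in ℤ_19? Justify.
x ∈ ℤ_19 but not a unit; v_19(x) = 1 > 0

ℤ_19 = {x ∈ ℚ_19 : v_19(x) ≥ 0} and ℤ_19^× = {x ∈ ℤ_19 : v_19(x) = 0}. Here v_19(38/5) = v_19(num) − v_19(den) = 1; compare against these criteria.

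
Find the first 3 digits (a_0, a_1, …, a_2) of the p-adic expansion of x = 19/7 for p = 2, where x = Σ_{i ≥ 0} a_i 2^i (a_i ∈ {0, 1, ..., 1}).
(a_0, …, a_2) = (1, 0, 1)

v_2(19/7) = 0 (numerator and denominator both coprime to 2), so x ∈ ℤ_2^×. Compute digits iteratively via a_i = x_i mod 2, x_{i+1} = (x_i − a_i)/2, with x_0 = x:
  x_0 = 19/7;  a_0 = 1;  x_1 = (x_0 − 1)/2 = 6/7
  x_1 = 6/7;  a_1 = 0;  x_2 = (x_1 − 0)/2 = 3/7
  x_2 = 3/7;  a_2 = 1;  x_3 = (x_2 − 1)/2 = -2/7
Digits: (1, 0, 1).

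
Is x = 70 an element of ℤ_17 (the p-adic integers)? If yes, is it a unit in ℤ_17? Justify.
x ∈ ℤ_17^× (unit); v_17(x) = 0

ℤ_17 = {x ∈ ℚ_17 : v_17(x) ≥ 0} and ℤ_17^× = {x ∈ ℤ_17 : v_17(x) = 0}. Here v_17(70) = v_17(num) − v_17(den) = 0; compare against these criteria.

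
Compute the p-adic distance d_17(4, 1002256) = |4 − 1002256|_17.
d_17(4, 1002256) = 1/83521

Step 1 — x − y = 4 − 1002256 = -1002252. Step 2 — v_17(-1002252) = 4 (factor: -1002252 = −(17^4 · 12); the sign does not affect v_p). Step 3 — |x − y|_17 = 17^{-4} = 1/83521.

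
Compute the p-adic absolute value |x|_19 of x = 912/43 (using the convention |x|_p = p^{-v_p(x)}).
|912/43|_19 = 1/19

Step 1 — compute v_19(x) by factoring powers of 19 out of the numerator and denominator: v_19(912/43) = 1. Step 2 — apply |x|_p = p^{-v_p(x)} = 19^{-1} = 1/19.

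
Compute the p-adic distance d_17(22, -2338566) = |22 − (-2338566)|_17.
d_17(22, -2338566) = 1/83521

Step 1 — x − y = 22 − (-2338566) = 2338588. Step 2 — v_17(2338588) = 4 (factor: 2338588 = (17^4 · 28); the sign does not affect v_p). Step 3 — |x − y|_17 = 17^{-4} = 1/83521.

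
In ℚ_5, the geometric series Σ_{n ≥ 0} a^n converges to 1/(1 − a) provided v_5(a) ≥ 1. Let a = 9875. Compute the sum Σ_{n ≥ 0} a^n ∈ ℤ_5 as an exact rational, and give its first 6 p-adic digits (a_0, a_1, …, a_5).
Σ a^n = 1/(1 − a) = -1/9874;  first 6 digits = (1, 0, 0, 4, 0, 3)

v_5(a) = 3 ≥ 1, so the series converges in ℤ_5 to 1/(1 − a) = 1/(1 − 9875) = -1/9874. Expand this rational in ℤ_5: compute digits iteratively via d_i = x_i mod 5, x_{i+1} = (x_i − d_i)/5. The first 6 digits are (1, 0, 0, 4, 0, 3).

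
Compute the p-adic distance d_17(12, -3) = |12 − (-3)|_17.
d_17(12, -3) = 1

Step 1 — x − y = 12 − (-3) = 15. Step 2 — v_17(15) = 0 (factor: 15 = (17^0 · 15); the sign does not affect v_p). Step 3 — |x − y|_17 = 17^{0} = 1.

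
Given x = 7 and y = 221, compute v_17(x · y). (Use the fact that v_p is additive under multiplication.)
v_17(1547) = 1

v_p(x) = 0 (factor: 7 = 17^0 · 7); v_p(y) = 1 (factor: 221 = 17^1 · 13). Additivity: v_p(xy) = v_p(x) + v_p(y) = 0 + 1 = 1. (Direct check: xy = 1547 = 17^1 · (91).)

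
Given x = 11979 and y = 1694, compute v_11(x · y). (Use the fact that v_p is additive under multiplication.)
v_11(20292426) = 5

v_p(x) = 3 (factor: 11979 = 11^3 · 9); v_p(y) = 2 (factor: 1694 = 11^2 · 14). Additivity: v_p(xy) = v_p(x) + v_p(y) = 3 + 2 = 5. (Direct check: xy = 20292426 = 11^5 · (126).)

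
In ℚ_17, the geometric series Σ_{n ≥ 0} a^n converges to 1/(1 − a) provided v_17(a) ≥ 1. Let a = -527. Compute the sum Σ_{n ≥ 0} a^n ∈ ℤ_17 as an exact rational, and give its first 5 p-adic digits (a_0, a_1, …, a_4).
Σ a^n = 1/(1 − a) = 1/528;  first 5 digits = (1, 3, 7, 15, 14)

v_17(a) = 1 ≥ 1, so the series converges in ℤ_17 to 1/(1 − a) = 1/(1 − (-527)) = 1/528. Expand this rational in ℤ_17: compute digits iteratively via d_i = x_i mod 17, x_{i+1} = (x_i − d_i)/17. The first 5 digits are (1, 3, 7, 15, 14).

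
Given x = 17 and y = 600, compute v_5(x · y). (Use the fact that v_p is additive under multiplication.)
v_5(10200) = 2

v_p(x) = 0 (factor: 17 = 5^0 · 17); v_p(y) = 2 (factor: 600 = 5^2 · 24). Additivity: v_p(xy) = v_p(x) + v_p(y) = 0 + 2 = 2. (Direct check: xy = 10200 = 5^2 · (408).)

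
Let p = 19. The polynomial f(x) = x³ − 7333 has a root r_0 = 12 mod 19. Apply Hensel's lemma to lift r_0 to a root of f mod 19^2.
r_1 = 335 (mod 361)

Hensel: r_{i+1} = r_i − f(r_i)/f′(r_i) mod 19^{i+2}, where f′(x) = 3x². Iterate:
  r_0 = 12 (mod 19)
  r_1 = 335 (mod 361)
Final: r = 335 with f(r) ≡ 0 mod 19^2.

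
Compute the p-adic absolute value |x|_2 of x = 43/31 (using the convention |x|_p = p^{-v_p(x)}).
|43/31|_2 = 1

Step 1 — compute v_2(x) by factoring powers of 2 out of the numerator and denominator: v_2(43/31) = 0. Step 2 — apply |x|_p = p^{-v_p(x)} = 2^{0} = 1.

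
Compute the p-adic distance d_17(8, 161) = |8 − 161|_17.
d_17(8, 161) = 1/17

Step 1 — x − y = 8 − 161 = -153. Step 2 — v_17(-153) = 1 (factor: -153 = −(17^1 · 9); the sign does not affect v_p). Step 3 — |x − y|_17 = 17^{-1} = 1/17.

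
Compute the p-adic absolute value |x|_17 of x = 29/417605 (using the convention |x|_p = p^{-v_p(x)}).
|29/417605|_17 = 83521

Step 1 — compute v_17(x) by factoring powers of 17 out of the numerator and denominator: v_17(29/417605) = -4. Step 2 — apply |x|_p = p^{-v_p(x)} = 17^{4} = 83521.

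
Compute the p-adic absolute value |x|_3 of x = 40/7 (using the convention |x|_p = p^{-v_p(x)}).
|40/7|_3 = 1

Step 1 — compute v_3(x) by factoring powers of 3 out of the numerator and denominator: v_3(40/7) = 0. Step 2 — apply |x|_p = p^{-v_p(x)} = 3^{0} = 1.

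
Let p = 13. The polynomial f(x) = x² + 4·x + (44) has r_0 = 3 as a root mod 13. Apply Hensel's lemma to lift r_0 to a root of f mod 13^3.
r_2 = 926 (mod 2197)

Hensel: r_{i+1} = r_i − f(r_i)·(f′(r_i))^{-1} mod 13^{i+2}, f′(x) = 2x + 4. Iterate:
  r_0 = 3 (mod 13)
  r_1 = 81 (mod 169)
  r_2 = 926 (mod 2197)
Final: r = 926 satisfies f(r) ≡ 0 mod 13^3.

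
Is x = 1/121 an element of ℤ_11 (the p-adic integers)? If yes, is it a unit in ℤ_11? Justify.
x ∉ ℤ_11 (v_11(x) = -2 < 0)

ℤ_11 = {x ∈ ℚ_11 : v_11(x) ≥ 0} and ℤ_11^× = {x ∈ ℤ_11 : v_11(x) = 0}. Here v_11(1/121) = v_11(num) − v_11(den) = -2; compare against these criteria.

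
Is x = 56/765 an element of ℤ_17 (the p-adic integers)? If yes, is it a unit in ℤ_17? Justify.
x ∉ ℤ_17 (v_17(x) = -1 < 0)

ℤ_17 = {x ∈ ℚ_17 : v_17(x) ≥ 0} and ℤ_17^× = {x ∈ ℤ_17 : v_17(x) = 0}. Here v_17(56/765) = v_17(num) − v_17(den) = -1; compare against these criteria.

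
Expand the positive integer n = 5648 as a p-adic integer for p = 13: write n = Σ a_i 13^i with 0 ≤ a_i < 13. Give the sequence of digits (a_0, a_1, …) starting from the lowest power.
(a_0, a_1, …) = (6, 5, 7, 2)

Repeated division by 13 gives the digits low-to-high: 5648 = 6 + 5·13^1 + 7·13^2 + 2·13^3. Digit sequence: (6, 5, 7, 2).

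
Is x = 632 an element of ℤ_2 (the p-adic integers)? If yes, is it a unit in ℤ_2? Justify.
x ∈ ℤ_2 but not a unit; v_2(x) = 3 > 0

ℤ_2 = {x ∈ ℚ_2 : v_2(x) ≥ 0} and ℤ_2^× = {x ∈ ℤ_2 : v_2(x) = 0}. Here v_2(632) = v_2(num) − v_2(den) = 3; compare against these criteria.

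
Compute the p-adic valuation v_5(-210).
v_5(-210) = 1

v_5(n) is the largest exponent k such that 5^k divides n. Factor out: -210 = -5^1 · 42. (Sign doesn't affect v_p.) So v_5(-210) = 1.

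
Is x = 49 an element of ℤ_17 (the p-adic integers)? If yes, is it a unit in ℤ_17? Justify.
x ∈ ℤ_17^× (unit); v_17(x) = 0

ℤ_17 = {x ∈ ℚ_17 : v_17(x) ≥ 0} and ℤ_17^× = {x ∈ ℤ_17 : v_17(x) = 0}. Here v_17(49) = v_17(num) − v_17(den) = 0; compare against these criteria.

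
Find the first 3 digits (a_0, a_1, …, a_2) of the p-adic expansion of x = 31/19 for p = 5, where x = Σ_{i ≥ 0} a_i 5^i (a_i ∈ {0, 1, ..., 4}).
(a_0, …, a_2) = (4, 4, 2)

v_5(31/19) = 0 (numerator and denominator both coprime to 5), so x ∈ ℤ_5^×. Compute digits iteratively via a_i = x_i mod 5, x_{i+1} = (x_i − a_i)/5, with x_0 = x:
  x_0 = 31/19;  a_0 = 4;  x_1 = (x_0 − 4)/5 = -9/19
  x_1 = -9/19;  a_1 = 4;  x_2 = (x_1 − 4)/5 = -17/19
  x_2 = -17/19;  a_2 = 2;  x_3 = (x_2 − 2)/5 = -11/19
Digits: (4, 4, 2).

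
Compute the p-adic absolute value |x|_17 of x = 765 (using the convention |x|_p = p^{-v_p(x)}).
|765|_17 = 1/17

Step 1 — compute v_17(x) by factoring powers of 17 out of the numerator and denominator: v_17(765) = 1. Step 2 — apply |x|_p = p^{-v_p(x)} = 17^{-1} = 1/17.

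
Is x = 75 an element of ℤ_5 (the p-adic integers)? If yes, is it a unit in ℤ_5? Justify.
x ∈ ℤ_5 but not a unit; v_5(x) = 2 > 0

ℤ_5 = {x ∈ ℚ_5 : v_5(x) ≥ 0} and ℤ_5^× = {x ∈ ℤ_5 : v_5(x) = 0}. Here v_5(75) = v_5(num) − v_5(den) = 2; compare against these criteria.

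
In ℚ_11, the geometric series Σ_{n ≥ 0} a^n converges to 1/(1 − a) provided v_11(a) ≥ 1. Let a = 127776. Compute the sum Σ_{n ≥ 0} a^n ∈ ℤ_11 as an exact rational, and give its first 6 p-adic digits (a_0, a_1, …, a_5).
Σ a^n = 1/(1 − a) = -1/127775;  first 6 digits = (1, 0, 0, 8, 8, 0)

v_11(a) = 3 ≥ 1, so the series converges in ℤ_11 to 1/(1 − a) = 1/(1 − 127776) = -1/127775. Expand this rational in ℤ_11: compute digits iteratively via d_i = x_i mod 11, x_{i+1} = (x_i − d_i)/11. The first 6 digits are (1, 0, 0, 8, 8, 0).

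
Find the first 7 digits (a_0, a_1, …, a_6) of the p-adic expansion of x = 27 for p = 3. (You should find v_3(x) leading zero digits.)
(a_0, …, a_6) = (0, 0, 0, 1, 0, 0, 0)

v_3(27) = 3, so a_0 = ... = a_2 = 0. Factor out: x = 3^3 · u with u = 1 a unit in ℤ_3. Expand u iteratively via a_{v+i} = u_i mod 3, u_{i+1} = (u_i − a_{v+i})/3:
  u_0 = 1;  a_3 = 1;  u_1 = (u_0 − 1)/3 = 0
  u_1 = 0;  a_4 = 0;  u_2 = (u_1 − 0)/3 = 0
  u_2 = 0;  a_5 = 0;  u_3 = (u_2 − 0)/3 = 0
  u_3 = 0;  a_6 = 0;  u_4 = (u_3 − 0)/3 = 0
Digits: (0, 0, 0, 1, 0, 0, 0).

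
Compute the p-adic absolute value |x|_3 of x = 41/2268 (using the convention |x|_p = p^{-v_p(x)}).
|41/2268|_3 = 81

Step 1 — compute v_3(x) by factoring powers of 3 out of the numerator and denominator: v_3(41/2268) = -4. Step 2 — apply |x|_p = p^{-v_p(x)} = 3^{4} = 81.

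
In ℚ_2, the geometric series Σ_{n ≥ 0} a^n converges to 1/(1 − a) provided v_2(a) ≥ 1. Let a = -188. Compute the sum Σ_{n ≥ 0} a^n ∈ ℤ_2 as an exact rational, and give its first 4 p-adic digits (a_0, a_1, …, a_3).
Σ a^n = 1/(1 − a) = 1/189;  first 4 digits = (1, 0, 1, 0)

v_2(a) = 2 ≥ 1, so the series converges in ℤ_2 to 1/(1 − a) = 1/(1 − (-188)) = 1/189. Expand this rational in ℤ_2: compute digits iteratively via d_i = x_i mod 2, x_{i+1} = (x_i − d_i)/2. The first 4 digits are (1, 0, 1, 0).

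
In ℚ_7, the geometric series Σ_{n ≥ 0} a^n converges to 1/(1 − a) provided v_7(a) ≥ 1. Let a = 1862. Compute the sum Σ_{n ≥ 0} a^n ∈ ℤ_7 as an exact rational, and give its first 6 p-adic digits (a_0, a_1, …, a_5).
Σ a^n = 1/(1 − a) = -1/1861;  first 6 digits = (1, 0, 3, 5, 2, 3)

v_7(a) = 2 ≥ 1, so the series converges in ℤ_7 to 1/(1 − a) = 1/(1 − 1862) = -1/1861. Expand this rational in ℤ_7: compute digits iteratively via d_i = x_i mod 7, x_{i+1} = (x_i − d_i)/7. The first 6 digits are (1, 0, 3, 5, 2, 3).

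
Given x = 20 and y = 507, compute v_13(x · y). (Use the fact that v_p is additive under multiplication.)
v_13(10140) = 2

v_p(x) = 0 (factor: 20 = 13^0 · 20); v_p(y) = 2 (factor: 507 = 13^2 · 3). Additivity: v_p(xy) = v_p(x) + v_p(y) = 0 + 2 = 2. (Direct check: xy = 10140 = 13^2 · (60).)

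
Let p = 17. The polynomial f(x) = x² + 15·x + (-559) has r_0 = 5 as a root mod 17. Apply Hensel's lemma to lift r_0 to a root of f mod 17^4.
r_3 = 70470 (mod 83521)

Hensel: r_{i+1} = r_i − f(r_i)·(f′(r_i))^{-1} mod 17^{i+2}, f′(x) = 2x + 15. Iterate:
  r_0 = 5 (mod 17)
  r_1 = 243 (mod 289)
  r_2 = 1688 (mod 4913)
  r_3 = 70470 (mod 83521)
Final: r = 70470 satisfies f(r) ≡ 0 mod 17^4.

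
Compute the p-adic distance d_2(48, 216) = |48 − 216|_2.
d_2(48, 216) = 1/8

Step 1 — x − y = 48 − 216 = -168. Step 2 — v_2(-168) = 3 (factor: -168 = −(2^3 · 21); the sign does not affect v_p). Step 3 — |x − y|_2 = 2^{-3} = 1/8.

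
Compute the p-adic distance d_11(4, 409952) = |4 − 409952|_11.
d_11(4, 409952) = 1/14641

Step 1 — x − y = 4 − 409952 = -409948. Step 2 — v_11(-409948) = 4 (factor: -409948 = −(11^4 · 28); the sign does not affect v_p). Step 3 — |x − y|_11 = 11^{-4} = 1/14641.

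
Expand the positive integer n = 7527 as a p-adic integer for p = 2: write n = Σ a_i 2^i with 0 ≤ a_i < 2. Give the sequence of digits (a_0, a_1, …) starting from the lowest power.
(a_0, a_1, …) = (1, 1, 1, 0, 0, 1, 1, 0, 1, 0, 1, 1, 1)

Repeated division by 2 gives the digits low-to-high: 7527 = 1 + 1·2^1 + 1·2^2 + 1·2^5 + 1·2^6 + 1·2^8 + 1·2^10 + 1·2^11 + 1·2^12. Digit sequence: (1, 1, 1, 0, 0, 1, 1, 0, 1, 0, 1, 1, 1).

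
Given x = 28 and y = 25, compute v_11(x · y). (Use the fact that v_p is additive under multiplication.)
v_11(700) = 0

v_p(x) = 0 (factor: 28 = 11^0 · 28); v_p(y) = 0 (factor: 25 = 11^0 · 25). Additivity: v_p(xy) = v_p(x) + v_p(y) = 0 + 0 = 0. (Direct check: xy = 700 = 11^0 · (700).)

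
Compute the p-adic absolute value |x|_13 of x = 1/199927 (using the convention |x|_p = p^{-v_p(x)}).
|1/199927|_13 = 28561

Step 1 — compute v_13(x) by factoring powers of 13 out of the numerator and denominator: v_13(1/199927) = -4. Step 2 — apply |x|_p = p^{-v_p(x)} = 13^{4} = 28561.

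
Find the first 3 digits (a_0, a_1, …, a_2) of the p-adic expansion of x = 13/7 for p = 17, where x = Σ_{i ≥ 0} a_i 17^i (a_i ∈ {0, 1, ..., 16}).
(a_0, …, a_2) = (14, 9, 14)

v_17(13/7) = 0 (numerator and denominator both coprime to 17), so x ∈ ℤ_17^×. Compute digits iteratively via a_i = x_i mod 17, x_{i+1} = (x_i − a_i)/17, with x_0 = x:
  x_0 = 13/7;  a_0 = 14;  x_1 = (x_0 − 14)/17 = -5/7
  x_1 = -5/7;  a_1 = 9;  x_2 = (x_1 − 9)/17 = -4/7
  x_2 = -4/7;  a_2 = 14;  x_3 = (x_2 − 14)/17 = -6/7
Digits: (14, 9, 14).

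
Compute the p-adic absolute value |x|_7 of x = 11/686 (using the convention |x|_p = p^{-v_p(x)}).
|11/686|_7 = 343

Step 1 — compute v_7(x) by factoring powers of 7 out of the numerator and denominator: v_7(11/686) = -3. Step 2 — apply |x|_p = p^{-v_p(x)} = 7^{3} = 343.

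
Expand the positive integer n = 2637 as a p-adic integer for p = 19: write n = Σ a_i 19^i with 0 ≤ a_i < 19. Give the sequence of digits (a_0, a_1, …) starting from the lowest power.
(a_0, a_1, …) = (15, 5, 7)

Repeated division by 19 gives the digits low-to-high: 2637 = 15 + 5·19^1 + 7·19^2. Digit sequence: (15, 5, 7).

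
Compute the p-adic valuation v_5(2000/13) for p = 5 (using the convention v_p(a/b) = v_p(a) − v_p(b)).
v_5(2000/13) = 3

Factor powers of 5 from the numerator and denominator of the reduced fraction: 2000 = 5^3 · 16 and 13 = 5^0 · 13. Apply v_p(a/b) = v_p(a) − v_p(b): v_5(2000/13) = 3 − 0 = 3.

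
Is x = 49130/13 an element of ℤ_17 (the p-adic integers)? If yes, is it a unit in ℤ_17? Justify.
x ∈ ℤ_17 but not a unit; v_17(x) = 3 > 0

ℤ_17 = {x ∈ ℚ_17 : v_17(x) ≥ 0} and ℤ_17^× = {x ∈ ℤ_17 : v_17(x) = 0}. Here v_17(49130/13) = v_17(num) − v_17(den) = 3; compare against these criteria.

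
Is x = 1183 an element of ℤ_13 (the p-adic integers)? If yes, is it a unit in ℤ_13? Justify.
x ∈ ℤ_13 but not a unit; v_13(x) = 2 > 0

ℤ_13 = {x ∈ ℚ_13 : v_13(x) ≥ 0} and ℤ_13^× = {x ∈ ℤ_13 : v_13(x) = 0}. Here v_13(1183) = v_13(num) − v_13(den) = 2; compare against these criteria.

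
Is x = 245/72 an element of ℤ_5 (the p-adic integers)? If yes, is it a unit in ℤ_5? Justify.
x ∈ ℤ_5 but not a unit; v_5(x) = 1 > 0

ℤ_5 = {x ∈ ℚ_5 : v_5(x) ≥ 0} and ℤ_5^× = {x ∈ ℤ_5 : v_5(x) = 0}. Here v_5(245/72) = v_5(num) − v_5(den) = 1; compare against these criteria.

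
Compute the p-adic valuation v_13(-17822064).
v_13(-17822064) = 5

v_13(n) is the largest exponent k such that 13^k divides n. Factor out: -17822064 = -13^5 · 48. (Sign doesn't affect v_p.) So v_13(-17822064) = 5.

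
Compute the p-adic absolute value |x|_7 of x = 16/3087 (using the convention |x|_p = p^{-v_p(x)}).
|16/3087|_7 = 343

Step 1 — compute v_7(x) by factoring powers of 7 out of the numerator and denominator: v_7(16/3087) = -3. Step 2 — apply |x|_p = p^{-v_p(x)} = 7^{3} = 343.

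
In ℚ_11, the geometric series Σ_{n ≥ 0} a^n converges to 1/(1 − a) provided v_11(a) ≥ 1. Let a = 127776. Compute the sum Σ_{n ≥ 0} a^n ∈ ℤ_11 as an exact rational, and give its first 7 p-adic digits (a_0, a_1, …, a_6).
Σ a^n = 1/(1 − a) = -1/127775;  first 7 digits = (1, 0, 0, 8, 8, 0, 9)

v_11(a) = 3 ≥ 1, so the series converges in ℤ_11 to 1/(1 − a) = 1/(1 − 127776) = -1/127775. Expand this rational in ℤ_11: compute digits iteratively via d_i = x_i mod 11, x_{i+1} = (x_i − d_i)/11. The first 7 digits are (1, 0, 0, 8, 8, 0, 9).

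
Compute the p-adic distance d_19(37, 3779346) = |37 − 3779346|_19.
d_19(37, 3779346) = 1/130321

Step 1 — x − y = 37 − 3779346 = -3779309. Step 2 — v_19(-3779309) = 4 (factor: -3779309 = −(19^4 · 29); the sign does not affect v_p). Step 3 — |x − y|_19 = 19^{-4} = 1/130321.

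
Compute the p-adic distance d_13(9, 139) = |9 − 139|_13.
d_13(9, 139) = 1/13

Step 1 — x − y = 9 − 139 = -130. Step 2 — v_13(-130) = 1 (factor: -130 = −(13^1 · 10); the sign does not affect v_p). Step 3 — |x − y|_13 = 13^{-1} = 1/13.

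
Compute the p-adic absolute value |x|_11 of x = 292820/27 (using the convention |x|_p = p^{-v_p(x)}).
|292820/27|_11 = 1/14641

Step 1 — compute v_11(x) by factoring powers of 11 out of the numerator and denominator: v_11(292820/27) = 4. Step 2 — apply |x|_p = p^{-v_p(x)} = 11^{-4} = 1/14641.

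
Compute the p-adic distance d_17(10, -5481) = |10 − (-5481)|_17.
d_17(10, -5481) = 1/289

Step 1 — x − y = 10 − (-5481) = 5491. Step 2 — v_17(5491) = 2 (factor: 5491 = (17^2 · 19); the sign does not affect v_p). Step 3 — |x − y|_17 = 17^{-2} = 1/289.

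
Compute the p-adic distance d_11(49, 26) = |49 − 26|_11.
d_11(49, 26) = 1

Step 1 — x − y = 49 − 26 = 23. Step 2 — v_11(23) = 0 (factor: 23 = (11^0 · 23); the sign does not affect v_p). Step 3 — |x − y|_11 = 11^{0} = 1.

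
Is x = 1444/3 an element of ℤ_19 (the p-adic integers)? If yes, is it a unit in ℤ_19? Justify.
x ∈ ℤ_19 but not a unit; v_19(x) = 2 > 0

ℤ_19 = {x ∈ ℚ_19 : v_19(x) ≥ 0} and ℤ_19^× = {x ∈ ℤ_19 : v_19(x) = 0}. Here v_19(1444/3) = v_19(num) − v_19(den) = 2; compare against these criteria.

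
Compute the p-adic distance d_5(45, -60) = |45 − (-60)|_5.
d_5(45, -60) = 1/5

Step 1 — x − y = 45 − (-60) = 105. Step 2 — v_5(105) = 1 (factor: 105 = (5^1 · 21); the sign does not affect v_p). Step 3 — |x − y|_5 = 5^{-1} = 1/5.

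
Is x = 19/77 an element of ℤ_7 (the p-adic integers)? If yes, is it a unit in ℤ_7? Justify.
x ∉ ℤ_7 (v_7(x) = -1 < 0)

ℤ_7 = {x ∈ ℚ_7 : v_7(x) ≥ 0} and ℤ_7^× = {x ∈ ℤ_7 : v_7(x) = 0}. Here v_7(19/77) = v_7(num) − v_7(den) = -1; compare against these criteria.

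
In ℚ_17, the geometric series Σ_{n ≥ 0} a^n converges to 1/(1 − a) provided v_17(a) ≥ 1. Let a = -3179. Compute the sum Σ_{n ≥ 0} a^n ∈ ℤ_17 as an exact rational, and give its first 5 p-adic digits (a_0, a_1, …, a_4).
Σ a^n = 1/(1 − a) = 1/3180;  first 5 digits = (1, 0, 6, 16, 1)

v_17(a) = 2 ≥ 1, so the series converges in ℤ_17 to 1/(1 − a) = 1/(1 − (-3179)) = 1/3180. Expand this rational in ℤ_17: compute digits iteratively via d_i = x_i mod 17, x_{i+1} = (x_i − d_i)/17. The first 5 digits are (1, 0, 6, 16, 1).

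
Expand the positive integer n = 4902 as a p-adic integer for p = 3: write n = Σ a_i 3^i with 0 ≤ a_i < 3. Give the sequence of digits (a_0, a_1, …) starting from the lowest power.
(a_0, a_1, …) = (0, 2, 1, 1, 0, 2, 0, 2)

Repeated division by 3 gives the digits low-to-high: 4902 = 2·3^1 + 1·3^2 + 1·3^3 + 2·3^5 + 2·3^7. Digit sequence: (0, 2, 1, 1, 0, 2, 0, 2).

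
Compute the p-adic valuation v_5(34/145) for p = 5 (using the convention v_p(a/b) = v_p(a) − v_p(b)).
v_5(34/145) = -1

Factor powers of 5 from the numerator and denominator of the reduced fraction: 34 = 5^0 · 34 and 145 = 5^1 · 29. Apply v_p(a/b) = v_p(a) − v_p(b): v_5(34/145) = 0 − 1 = -1.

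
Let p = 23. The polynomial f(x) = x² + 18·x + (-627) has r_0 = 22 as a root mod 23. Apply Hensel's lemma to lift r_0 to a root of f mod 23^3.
r_2 = 2552 (mod 12167)

Hensel: r_{i+1} = r_i − f(r_i)·(f′(r_i))^{-1} mod 23^{i+2}, f′(x) = 2x + 18. Iterate:
  r_0 = 22 (mod 23)
  r_1 = 436 (mod 529)
  r_2 = 2552 (mod 12167)
Final: r = 2552 satisfies f(r) ≡ 0 mod 23^3.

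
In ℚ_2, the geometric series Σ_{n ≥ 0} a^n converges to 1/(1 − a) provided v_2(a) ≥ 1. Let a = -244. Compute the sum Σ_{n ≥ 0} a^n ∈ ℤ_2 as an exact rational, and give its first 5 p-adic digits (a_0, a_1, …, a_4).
Σ a^n = 1/(1 − a) = 1/245;  first 5 digits = (1, 0, 1, 1, 1)

v_2(a) = 2 ≥ 1, so the series converges in ℤ_2 to 1/(1 − a) = 1/(1 − (-244)) = 1/245. Expand this rational in ℤ_2: compute digits iteratively via d_i = x_i mod 2, x_{i+1} = (x_i − d_i)/2. The first 5 digits are (1, 0, 1, 1, 1).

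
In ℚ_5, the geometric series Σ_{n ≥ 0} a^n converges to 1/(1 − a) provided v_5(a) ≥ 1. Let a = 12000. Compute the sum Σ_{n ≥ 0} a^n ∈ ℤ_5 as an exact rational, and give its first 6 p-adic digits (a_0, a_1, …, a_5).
Σ a^n = 1/(1 − a) = -1/11999;  first 6 digits = (1, 0, 0, 1, 4, 3)

v_5(a) = 3 ≥ 1, so the series converges in ℤ_5 to 1/(1 − a) = 1/(1 − 12000) = -1/11999. Expand this rational in ℤ_5: compute digits iteratively via d_i = x_i mod 5, x_{i+1} = (x_i − d_i)/5. The first 6 digits are (1, 0, 0, 1, 4, 3).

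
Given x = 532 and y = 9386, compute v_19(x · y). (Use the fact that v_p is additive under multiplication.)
v_19(4993352) = 3

v_p(x) = 1 (factor: 532 = 19^1 · 28); v_p(y) = 2 (factor: 9386 = 19^2 · 26). Additivity: v_p(xy) = v_p(x) + v_p(y) = 1 + 2 = 3. (Direct check: xy = 4993352 = 19^3 · (728).)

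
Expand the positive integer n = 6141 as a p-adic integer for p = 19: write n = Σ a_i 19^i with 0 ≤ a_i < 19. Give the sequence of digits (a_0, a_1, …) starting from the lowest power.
(a_0, a_1, …) = (4, 0, 17)

Repeated division by 19 gives the digits low-to-high: 6141 = 4 + 17·19^2. Digit sequence: (4, 0, 17).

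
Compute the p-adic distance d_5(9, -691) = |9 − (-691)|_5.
d_5(9, -691) = 1/25

Step 1 — x − y = 9 − (-691) = 700. Step 2 — v_5(700) = 2 (factor: 700 = (5^2 · 28); the sign does not affect v_p). Step 3 — |x − y|_5 = 5^{-2} = 1/25.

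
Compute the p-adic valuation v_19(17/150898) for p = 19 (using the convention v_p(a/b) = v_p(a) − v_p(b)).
v_19(17/150898) = -3

Factor powers of 19 from the numerator and denominator of the reduced fraction: 17 = 19^0 · 17 and 150898 = 19^3 · 22. Apply v_p(a/b) = v_p(a) − v_p(b): v_19(17/150898) = 0 − 3 = -3.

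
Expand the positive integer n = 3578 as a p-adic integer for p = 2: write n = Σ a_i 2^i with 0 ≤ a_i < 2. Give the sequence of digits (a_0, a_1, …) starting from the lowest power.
(a_0, a_1, …) = (0, 1, 0, 1, 1, 1, 1, 1, 1, 0, 1, 1)

Repeated division by 2 gives the digits low-to-high: 3578 = 1·2^1 + 1·2^3 + 1·2^4 + 1·2^5 + 1·2^6 + 1·2^7 + 1·2^8 + 1·2^10 + 1·2^11. Digit sequence: (0, 1, 0, 1, 1, 1, 1, 1, 1, 0, 1, 1).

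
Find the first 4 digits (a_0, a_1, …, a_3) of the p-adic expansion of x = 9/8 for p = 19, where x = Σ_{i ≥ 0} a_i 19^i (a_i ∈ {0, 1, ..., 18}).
(a_0, …, a_3) = (13, 16, 11, 16)

v_19(9/8) = 0 (numerator and denominator both coprime to 19), so x ∈ ℤ_19^×. Compute digits iteratively via a_i = x_i mod 19, x_{i+1} = (x_i − a_i)/19, with x_0 = x:
  x_0 = 9/8;  a_0 = 13;  x_1 = (x_0 − 13)/19 = -5/8
  x_1 = -5/8;  a_1 = 16;  x_2 = (x_1 − 16)/19 = -7/8
  x_2 = -7/8;  a_2 = 11;  x_3 = (x_2 − 11)/19 = -5/8
  x_3 = -5/8;  a_3 = 16;  x_4 = (x_3 − 16)/19 = -7/8
Digits: (13, 16, 11, 16).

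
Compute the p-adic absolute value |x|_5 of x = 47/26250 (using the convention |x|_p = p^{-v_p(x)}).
|47/26250|_5 = 625

Step 1 — compute v_5(x) by factoring powers of 5 out of the numerator and denominator: v_5(47/26250) = -4. Step 2 — apply |x|_p = p^{-v_p(x)} = 5^{4} = 625.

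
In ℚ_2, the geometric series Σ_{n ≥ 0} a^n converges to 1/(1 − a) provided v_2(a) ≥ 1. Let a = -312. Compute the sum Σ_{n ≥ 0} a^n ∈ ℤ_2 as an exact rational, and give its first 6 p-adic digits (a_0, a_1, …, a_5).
Σ a^n = 1/(1 − a) = 1/313;  first 6 digits = (1, 0, 0, 1, 0, 0)

v_2(a) = 3 ≥ 1, so the series converges in ℤ_2 to 1/(1 − a) = 1/(1 − (-312)) = 1/313. Expand this rational in ℤ_2: compute digits iteratively via d_i = x_i mod 2, x_{i+1} = (x_i − d_i)/2. The first 6 digits are (1, 0, 0, 1, 0, 0).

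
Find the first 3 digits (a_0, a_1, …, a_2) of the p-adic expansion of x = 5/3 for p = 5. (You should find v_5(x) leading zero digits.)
(a_0, …, a_2) = (0, 2, 3)

v_5(5/3) = 1, so a_0 = ... = a_0 = 0. Factor out: x = 5^1 · u with u = 1/3 a unit in ℤ_5. Expand u iteratively via a_{v+i} = u_i mod 5, u_{i+1} = (u_i − a_{v+i})/5:
  u_0 = 1/3;  a_1 = 2;  u_1 = (u_0 − 2)/5 = -1/3
  u_1 = -1/3;  a_2 = 3;  u_2 = (u_1 − 3)/5 = -2/3
Digits: (0, 2, 3).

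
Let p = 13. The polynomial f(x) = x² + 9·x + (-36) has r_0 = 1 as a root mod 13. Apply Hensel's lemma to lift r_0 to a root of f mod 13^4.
r_3 = 28549 (mod 28561)

Hensel: r_{i+1} = r_i − f(r_i)·(f′(r_i))^{-1} mod 13^{i+2}, f′(x) = 2x + 9. Iterate:
  r_0 = 1 (mod 13)
  r_1 = 157 (mod 169)
  r_2 = 2185 (mod 2197)
  r_3 = 28549 (mod 28561)
Final: r = 28549 satisfies f(r) ≡ 0 mod 13^4.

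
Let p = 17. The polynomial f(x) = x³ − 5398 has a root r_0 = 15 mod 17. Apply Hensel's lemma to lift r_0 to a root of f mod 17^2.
r_1 = 15 (mod 289)

Hensel: r_{i+1} = r_i − f(r_i)/f′(r_i) mod 17^{i+2}, where f′(x) = 3x². Iterate:
  r_0 = 15 (mod 17)
  r_1 = 15 (mod 289)
Final: r = 15 with f(r) ≡ 0 mod 17^2.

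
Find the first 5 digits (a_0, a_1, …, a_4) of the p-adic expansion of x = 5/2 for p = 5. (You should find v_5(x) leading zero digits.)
(a_0, …, a_4) = (0, 3, 2, 2, 2)

v_5(5/2) = 1, so a_0 = ... = a_0 = 0. Factor out: x = 5^1 · u with u = 1/2 a unit in ℤ_5. Expand u iteratively via a_{v+i} = u_i mod 5, u_{i+1} = (u_i − a_{v+i})/5:
  u_0 = 1/2;  a_1 = 3;  u_1 = (u_0 − 3)/5 = -1/2
  u_1 = -1/2;  a_2 = 2;  u_2 = (u_1 − 2)/5 = -1/2
  u_2 = -1/2;  a_3 = 2;  u_3 = (u_2 − 2)/5 = -1/2
  u_3 = -1/2;  a_4 = 2;  u_4 = (u_3 − 2)/5 = -1/2
Digits: (0, 3, 2, 2, 2).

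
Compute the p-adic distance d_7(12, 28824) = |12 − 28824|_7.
d_7(12, 28824) = 1/2401

Step 1 — x − y = 12 − 28824 = -28812. Step 2 — v_7(-28812) = 4 (factor: -28812 = −(7^4 · 12); the sign does not affect v_p). Step 3 — |x − y|_7 = 7^{-4} = 1/2401.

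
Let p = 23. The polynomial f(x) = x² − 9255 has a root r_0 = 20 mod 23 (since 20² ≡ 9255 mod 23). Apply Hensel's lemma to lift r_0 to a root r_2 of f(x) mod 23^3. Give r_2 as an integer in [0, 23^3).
r_2 = 6920 (mod 12167)

Hensel's recurrence: r_{i+1} = r_i − f(r_i)·(f′(r_i))^{-1} mod 23^{i+2}, with f′(x) = 2x. Iterate:
  r_0 = 20 (mod 23)
  r_1 = 43 (mod 529)
  r_2 = 6920 (mod 12167)
Final: r_2 = 6920, and one checks f(r_2) ≡ 0 mod 23^3.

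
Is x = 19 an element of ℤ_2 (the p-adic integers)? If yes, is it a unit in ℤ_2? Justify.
x ∈ ℤ_2^× (unit); v_2(x) = 0

ℤ_2 = {x ∈ ℚ_2 : v_2(x) ≥ 0} and ℤ_2^× = {x ∈ ℤ_2 : v_2(x) = 0}. Here v_2(19) = v_2(num) − v_2(den) = 0; compare against these criteria.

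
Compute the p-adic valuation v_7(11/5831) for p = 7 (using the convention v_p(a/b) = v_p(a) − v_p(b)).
v_7(11/5831) = -3

Factor powers of 7 from the numerator and denominator of the reduced fraction: 11 = 7^0 · 11 and 5831 = 7^3 · 17. Apply v_p(a/b) = v_p(a) − v_p(b): v_7(11/5831) = 0 − 3 = -3.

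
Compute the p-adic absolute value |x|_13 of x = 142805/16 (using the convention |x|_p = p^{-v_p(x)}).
|142805/16|_13 = 1/28561

Step 1 — compute v_13(x) by factoring powers of 13 out of the numerator and denominator: v_13(142805/16) = 4. Step 2 — apply |x|_p = p^{-v_p(x)} = 13^{-4} = 1/28561.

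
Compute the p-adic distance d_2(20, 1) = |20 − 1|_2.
d_2(20, 1) = 1

Step 1 — x − y = 20 − 1 = 19. Step 2 — v_2(19) = 0 (factor: 19 = (2^0 · 19); the sign does not affect v_p). Step 3 — |x − y|_2 = 2^{0} = 1.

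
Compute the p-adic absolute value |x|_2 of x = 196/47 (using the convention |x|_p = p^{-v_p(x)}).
|196/47|_2 = 1/4

Step 1 — compute v_2(x) by factoring powers of 2 out of the numerator and denominator: v_2(196/47) = 2. Step 2 — apply |x|_p = p^{-v_p(x)} = 2^{-2} = 1/4.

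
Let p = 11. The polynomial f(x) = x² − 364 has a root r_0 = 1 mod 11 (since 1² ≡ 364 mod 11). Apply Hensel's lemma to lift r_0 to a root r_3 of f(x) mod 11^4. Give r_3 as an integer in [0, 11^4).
r_3 = 7503 (mod 14641)

Hensel's recurrence: r_{i+1} = r_i − f(r_i)·(f′(r_i))^{-1} mod 11^{i+2}, with f′(x) = 2x. Iterate:
  r_0 = 1 (mod 11)
  r_1 = 1 (mod 121)
  r_2 = 848 (mod 1331)
  r_3 = 7503 (mod 14641)
Final: r_3 = 7503, and one checks f(r_3) ≡ 0 mod 11^4.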